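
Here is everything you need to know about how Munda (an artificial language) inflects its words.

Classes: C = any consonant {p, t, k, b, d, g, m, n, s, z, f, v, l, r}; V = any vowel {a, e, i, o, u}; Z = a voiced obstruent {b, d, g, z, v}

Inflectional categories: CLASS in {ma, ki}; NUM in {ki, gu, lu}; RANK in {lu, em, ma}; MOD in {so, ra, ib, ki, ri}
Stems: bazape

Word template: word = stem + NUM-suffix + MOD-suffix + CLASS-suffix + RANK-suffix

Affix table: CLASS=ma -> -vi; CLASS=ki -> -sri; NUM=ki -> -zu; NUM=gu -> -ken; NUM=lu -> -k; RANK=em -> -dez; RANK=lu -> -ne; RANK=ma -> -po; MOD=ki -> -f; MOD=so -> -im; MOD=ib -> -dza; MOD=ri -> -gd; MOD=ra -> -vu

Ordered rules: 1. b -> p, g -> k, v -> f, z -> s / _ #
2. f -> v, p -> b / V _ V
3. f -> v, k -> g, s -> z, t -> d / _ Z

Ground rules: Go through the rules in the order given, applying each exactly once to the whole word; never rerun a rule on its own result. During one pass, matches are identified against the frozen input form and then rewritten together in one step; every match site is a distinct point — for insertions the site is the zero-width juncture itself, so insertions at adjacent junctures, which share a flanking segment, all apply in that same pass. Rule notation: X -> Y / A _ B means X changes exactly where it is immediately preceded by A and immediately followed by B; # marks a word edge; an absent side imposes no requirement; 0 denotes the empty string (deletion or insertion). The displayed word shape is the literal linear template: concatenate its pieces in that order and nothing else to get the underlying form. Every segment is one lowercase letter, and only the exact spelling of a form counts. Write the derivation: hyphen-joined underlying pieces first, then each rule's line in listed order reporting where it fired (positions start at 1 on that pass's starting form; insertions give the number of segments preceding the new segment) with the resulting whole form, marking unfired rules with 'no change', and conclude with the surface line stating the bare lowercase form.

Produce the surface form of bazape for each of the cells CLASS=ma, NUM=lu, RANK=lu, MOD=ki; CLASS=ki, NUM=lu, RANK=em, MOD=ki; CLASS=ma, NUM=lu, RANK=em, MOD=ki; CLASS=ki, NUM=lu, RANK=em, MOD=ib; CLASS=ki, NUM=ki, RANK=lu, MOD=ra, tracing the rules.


cell CLASS=ma, NUM=lu, RANK=lu, MOD=ki:
underlying: bazape-k-f-vi-ne
1. b -> p, g -> k, v -> f, z -> s / _ #: no change
2. f -> v, p -> b / V _ V: fires at position(s) 5: bazabekfvine
3. f -> v, k -> g, s -> z, t -> d / _ Z: fires at position(s) 8: bazabekvvine
surface: bazabekvvine

cell CLASS=ki, NUM=lu, RANK=em, MOD=ki:
underlying: bazape-k-f-sri-dez
1. b -> p, g -> k, v -> f, z -> s / _ #: fires at position(s) 14: bazapekfsrides
2. f -> v, p -> b / V _ V: fires at position(s) 5: bazabekfsrides
3. f -> v, k -> g, s -> z, t -> d / _ Z: no change
surface: bazabekfsrides

cell CLASS=ma, NUM=lu, RANK=em, MOD=ki:
underlying: bazape-k-f-vi-dez
1. b -> p, g -> k, v -> f, z -> s / _ #: fires at position(s) 13: bazapekfvides
2. f -> v, p -> b / V _ V: fires at position(s) 5: bazabekfvides
3. f -> v, k -> g, s -> z, t -> d / _ Z: fires at position(s) 8: bazabekvvides
surface: bazabekvvides

cell CLASS=ki, NUM=lu, RANK=em, MOD=ib:
underlying: bazape-k-dza-sri-dez
1. b -> p, g -> k, v -> f, z -> s / _ #: fires at position(s) 16: bazapekdzasrides
2. f -> v, p -> b / V _ V: fires at position(s) 5: bazabekdzasrides
3. f -> v, k -> g, s -> z, t -> d / _ Z: fires at position(s) 7: bazabegdzasrides
surface: bazabegdzasrides

cell CLASS=ki, NUM=ki, RANK=lu, MOD=ra:
underlying: bazape-zu-vu-sri-ne
1. b -> p, g -> k, v -> f, z -> s / _ #: no change
2. f -> v, p -> b / V _ V: fires at position(s) 5: bazabezuvusrine
3. f -> v, k -> g, s -> z, t -> d / _ Z: no change
surface: bazabezuvusrine


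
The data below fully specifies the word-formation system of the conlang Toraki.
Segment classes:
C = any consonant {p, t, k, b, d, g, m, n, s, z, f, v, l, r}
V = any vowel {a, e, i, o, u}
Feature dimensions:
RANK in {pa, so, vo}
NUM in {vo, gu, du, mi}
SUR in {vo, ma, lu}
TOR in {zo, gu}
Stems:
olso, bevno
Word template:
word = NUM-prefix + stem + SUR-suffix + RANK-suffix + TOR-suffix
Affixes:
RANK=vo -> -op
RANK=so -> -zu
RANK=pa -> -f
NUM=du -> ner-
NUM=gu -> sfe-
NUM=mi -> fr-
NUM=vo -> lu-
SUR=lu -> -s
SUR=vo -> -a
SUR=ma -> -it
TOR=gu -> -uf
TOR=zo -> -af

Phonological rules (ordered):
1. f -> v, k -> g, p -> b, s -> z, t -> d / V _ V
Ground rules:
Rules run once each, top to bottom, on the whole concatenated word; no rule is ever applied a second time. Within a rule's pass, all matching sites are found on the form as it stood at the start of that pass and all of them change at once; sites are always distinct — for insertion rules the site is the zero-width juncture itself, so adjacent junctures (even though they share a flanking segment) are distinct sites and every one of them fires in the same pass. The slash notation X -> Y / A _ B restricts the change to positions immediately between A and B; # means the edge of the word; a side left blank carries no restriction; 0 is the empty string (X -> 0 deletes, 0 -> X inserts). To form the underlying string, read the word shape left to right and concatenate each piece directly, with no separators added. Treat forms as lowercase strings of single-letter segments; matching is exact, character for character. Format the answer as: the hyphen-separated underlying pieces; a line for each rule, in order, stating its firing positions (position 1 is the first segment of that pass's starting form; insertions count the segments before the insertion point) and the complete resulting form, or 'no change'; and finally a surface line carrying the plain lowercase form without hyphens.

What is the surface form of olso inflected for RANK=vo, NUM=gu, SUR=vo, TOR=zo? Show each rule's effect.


underlying: sfe-olso-a-op-af
1. f -> v, k -> g, p -> b, s -> z, t -> d / V _ V: fires at position(s) 10: sfeolsoaobaf
surface: sfeolsoaobaf


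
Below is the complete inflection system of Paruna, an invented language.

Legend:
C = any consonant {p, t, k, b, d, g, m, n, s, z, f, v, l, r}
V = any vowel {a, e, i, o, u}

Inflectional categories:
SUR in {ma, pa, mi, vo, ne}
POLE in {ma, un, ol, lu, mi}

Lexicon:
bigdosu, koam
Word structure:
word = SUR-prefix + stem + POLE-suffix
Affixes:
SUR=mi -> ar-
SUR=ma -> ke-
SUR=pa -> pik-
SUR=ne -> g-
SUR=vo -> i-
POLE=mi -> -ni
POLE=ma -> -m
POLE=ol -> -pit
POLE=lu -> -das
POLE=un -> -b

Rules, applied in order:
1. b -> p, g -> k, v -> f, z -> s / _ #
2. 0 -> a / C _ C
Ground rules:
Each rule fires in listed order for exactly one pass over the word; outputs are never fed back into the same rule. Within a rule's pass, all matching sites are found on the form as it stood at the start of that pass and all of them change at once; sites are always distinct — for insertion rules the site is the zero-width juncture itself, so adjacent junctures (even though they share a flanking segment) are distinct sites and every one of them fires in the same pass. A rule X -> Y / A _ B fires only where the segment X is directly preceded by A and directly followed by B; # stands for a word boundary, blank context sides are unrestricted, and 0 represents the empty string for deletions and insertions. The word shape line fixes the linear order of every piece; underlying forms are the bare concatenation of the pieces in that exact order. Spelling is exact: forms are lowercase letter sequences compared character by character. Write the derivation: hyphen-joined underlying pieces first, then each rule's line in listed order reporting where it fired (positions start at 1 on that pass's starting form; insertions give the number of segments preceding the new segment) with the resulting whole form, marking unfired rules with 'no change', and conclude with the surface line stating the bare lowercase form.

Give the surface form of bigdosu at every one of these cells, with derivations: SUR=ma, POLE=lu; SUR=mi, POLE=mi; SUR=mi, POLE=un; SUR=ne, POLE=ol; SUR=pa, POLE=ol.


cell SUR=ma, POLE=lu:
underlying: ke-bigdosu-das
1. b -> p, g -> k, v -> f, z -> s / _ #: no change
2. 0 -> a / C _ C: inserts after position(s) 5: kebigadosudas
surface: kebigadosudas

cell SUR=mi, POLE=mi:
underlying: ar-bigdosu-ni
1. b -> p, g -> k, v -> f, z -> s / _ #: no change
2. 0 -> a / C _ C: inserts after position(s) 2, 5: arabigadosuni
surface: arabigadosuni

cell SUR=mi, POLE=un:
underlying: ar-bigdosu-b
1. b -> p, g -> k, v -> f, z -> s / _ #: fires at position(s) 10: arbigdosup
2. 0 -> a / C _ C: inserts after position(s) 2, 5: arabigadosup
surface: arabigadosup

cell SUR=ne, POLE=ol:
underlying: g-bigdosu-pit
1. b -> p, g -> k, v -> f, z -> s / _ #: no change
2. 0 -> a / C _ C: inserts after position(s) 1, 4: gabigadosupit
surface: gabigadosupit

cell SUR=pa, POLE=ol:
underlying: pik-bigdosu-pit
1. b -> p, g -> k, v -> f, z -> s / _ #: no change
2. 0 -> a / C _ C: inserts after position(s) 3, 6: pikabigadosupit
surface: pikabigadosupit


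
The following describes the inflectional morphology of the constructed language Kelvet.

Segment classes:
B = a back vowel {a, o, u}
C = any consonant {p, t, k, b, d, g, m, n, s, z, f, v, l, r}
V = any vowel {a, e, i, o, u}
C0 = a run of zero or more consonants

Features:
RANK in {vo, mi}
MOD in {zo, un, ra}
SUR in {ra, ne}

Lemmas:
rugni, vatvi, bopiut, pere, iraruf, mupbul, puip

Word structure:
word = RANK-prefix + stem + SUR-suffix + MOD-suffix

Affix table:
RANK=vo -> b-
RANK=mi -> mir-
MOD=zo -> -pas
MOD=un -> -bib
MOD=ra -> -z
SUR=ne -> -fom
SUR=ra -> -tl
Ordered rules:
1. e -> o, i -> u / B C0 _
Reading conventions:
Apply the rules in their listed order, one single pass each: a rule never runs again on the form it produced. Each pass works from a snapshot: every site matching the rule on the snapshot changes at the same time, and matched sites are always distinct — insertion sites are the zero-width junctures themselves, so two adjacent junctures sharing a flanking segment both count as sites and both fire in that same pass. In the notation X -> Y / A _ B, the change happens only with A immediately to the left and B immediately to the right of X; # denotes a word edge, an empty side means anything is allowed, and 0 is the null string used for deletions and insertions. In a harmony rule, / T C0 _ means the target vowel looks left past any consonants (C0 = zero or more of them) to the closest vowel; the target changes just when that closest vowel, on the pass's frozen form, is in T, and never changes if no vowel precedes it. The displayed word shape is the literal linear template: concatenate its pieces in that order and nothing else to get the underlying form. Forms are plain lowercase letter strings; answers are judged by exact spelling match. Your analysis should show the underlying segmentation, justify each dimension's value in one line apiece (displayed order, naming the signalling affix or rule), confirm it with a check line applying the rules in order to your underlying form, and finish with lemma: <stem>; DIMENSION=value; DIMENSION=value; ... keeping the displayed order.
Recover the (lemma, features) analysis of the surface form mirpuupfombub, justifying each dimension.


underlying: mir-puip-fom-bib
RANK=mi - signalled by the affix mir-
MOD=un - signalled by the affix -bib
SUR=ne - signalled by the affix -fom
check: mirpuipfombib -> mirpuupfombub
lemma: puip; RANK=mi; MOD=un; SUR=ne


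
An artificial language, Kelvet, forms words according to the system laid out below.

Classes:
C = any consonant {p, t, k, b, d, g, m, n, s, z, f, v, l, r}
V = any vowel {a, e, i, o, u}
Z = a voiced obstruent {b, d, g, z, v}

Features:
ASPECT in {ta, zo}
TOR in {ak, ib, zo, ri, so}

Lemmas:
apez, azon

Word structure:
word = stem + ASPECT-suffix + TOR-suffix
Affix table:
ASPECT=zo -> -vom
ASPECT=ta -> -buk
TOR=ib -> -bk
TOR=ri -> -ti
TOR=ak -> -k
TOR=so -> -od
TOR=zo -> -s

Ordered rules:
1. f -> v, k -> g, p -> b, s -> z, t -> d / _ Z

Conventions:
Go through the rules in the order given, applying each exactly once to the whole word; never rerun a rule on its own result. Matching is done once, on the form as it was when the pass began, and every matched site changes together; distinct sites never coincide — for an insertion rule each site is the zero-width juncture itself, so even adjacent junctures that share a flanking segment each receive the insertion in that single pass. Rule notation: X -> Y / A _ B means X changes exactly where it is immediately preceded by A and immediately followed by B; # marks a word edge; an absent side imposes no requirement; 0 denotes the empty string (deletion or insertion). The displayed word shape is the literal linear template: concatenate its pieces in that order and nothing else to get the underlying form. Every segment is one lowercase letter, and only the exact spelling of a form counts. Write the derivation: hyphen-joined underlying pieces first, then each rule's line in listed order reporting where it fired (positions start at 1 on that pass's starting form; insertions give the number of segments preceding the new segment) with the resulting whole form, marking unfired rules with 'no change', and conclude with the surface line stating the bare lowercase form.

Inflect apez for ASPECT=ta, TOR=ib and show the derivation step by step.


underlying: apez-buk-bk
1. f -> v, k -> g, p -> b, s -> z, t -> d / _ Z: fires at position(s) 7: apezbugbk
surface: apezbugbk


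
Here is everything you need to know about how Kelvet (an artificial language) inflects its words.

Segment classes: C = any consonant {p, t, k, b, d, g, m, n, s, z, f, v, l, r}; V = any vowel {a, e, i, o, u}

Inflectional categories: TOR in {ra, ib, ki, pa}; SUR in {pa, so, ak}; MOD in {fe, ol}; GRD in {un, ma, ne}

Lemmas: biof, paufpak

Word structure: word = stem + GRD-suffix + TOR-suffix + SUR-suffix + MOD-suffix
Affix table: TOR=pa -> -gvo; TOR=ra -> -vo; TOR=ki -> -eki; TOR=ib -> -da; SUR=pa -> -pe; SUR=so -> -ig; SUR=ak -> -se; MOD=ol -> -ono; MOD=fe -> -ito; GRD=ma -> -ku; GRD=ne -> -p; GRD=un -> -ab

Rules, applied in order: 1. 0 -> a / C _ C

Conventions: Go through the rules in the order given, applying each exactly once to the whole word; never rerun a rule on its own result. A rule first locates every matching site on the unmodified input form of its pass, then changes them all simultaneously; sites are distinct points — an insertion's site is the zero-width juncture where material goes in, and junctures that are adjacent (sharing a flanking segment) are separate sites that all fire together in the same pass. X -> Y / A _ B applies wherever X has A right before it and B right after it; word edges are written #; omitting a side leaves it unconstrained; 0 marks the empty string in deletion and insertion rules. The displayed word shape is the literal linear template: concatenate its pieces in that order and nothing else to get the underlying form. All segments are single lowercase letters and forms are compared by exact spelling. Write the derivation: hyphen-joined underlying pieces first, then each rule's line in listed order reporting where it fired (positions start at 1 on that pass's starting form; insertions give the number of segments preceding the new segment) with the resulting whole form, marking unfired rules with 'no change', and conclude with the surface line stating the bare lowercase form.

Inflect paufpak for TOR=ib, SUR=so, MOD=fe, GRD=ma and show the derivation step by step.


underlying: paufpak-ku-da-ig-ito
1. 0 -> a / C _ C: inserts after position(s) 4, 7: paufapakakudaigito
surface: paufapakakudaigito


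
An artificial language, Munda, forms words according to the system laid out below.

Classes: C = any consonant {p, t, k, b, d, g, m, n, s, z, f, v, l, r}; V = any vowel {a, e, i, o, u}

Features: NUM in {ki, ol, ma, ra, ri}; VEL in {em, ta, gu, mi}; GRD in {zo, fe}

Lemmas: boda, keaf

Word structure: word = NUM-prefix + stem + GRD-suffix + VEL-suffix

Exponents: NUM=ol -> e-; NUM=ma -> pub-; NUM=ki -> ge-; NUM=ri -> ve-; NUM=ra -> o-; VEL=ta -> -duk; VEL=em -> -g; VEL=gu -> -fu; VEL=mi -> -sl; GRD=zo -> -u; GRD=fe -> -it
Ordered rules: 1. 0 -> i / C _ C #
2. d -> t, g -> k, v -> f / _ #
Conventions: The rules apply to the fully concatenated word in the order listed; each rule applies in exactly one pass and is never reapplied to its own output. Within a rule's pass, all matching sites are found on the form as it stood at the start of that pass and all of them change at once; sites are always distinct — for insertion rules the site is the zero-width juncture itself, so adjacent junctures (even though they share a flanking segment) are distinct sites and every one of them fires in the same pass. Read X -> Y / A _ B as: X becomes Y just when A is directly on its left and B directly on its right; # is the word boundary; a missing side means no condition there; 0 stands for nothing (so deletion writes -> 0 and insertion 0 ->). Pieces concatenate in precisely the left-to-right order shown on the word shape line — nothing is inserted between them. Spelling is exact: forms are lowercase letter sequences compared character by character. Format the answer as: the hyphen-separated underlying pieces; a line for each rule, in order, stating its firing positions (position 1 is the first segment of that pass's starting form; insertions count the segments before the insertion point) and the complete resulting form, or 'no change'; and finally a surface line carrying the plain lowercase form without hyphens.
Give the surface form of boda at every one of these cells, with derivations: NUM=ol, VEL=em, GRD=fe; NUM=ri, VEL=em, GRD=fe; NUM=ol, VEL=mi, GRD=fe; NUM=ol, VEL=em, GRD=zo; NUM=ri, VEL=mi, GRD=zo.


cell NUM=ol, VEL=em, GRD=fe:
underlying: e-boda-it-g
1. 0 -> i / C _ C #: inserts after position(s) 7: ebodaitig
2. d -> t, g -> k, v -> f / _ #: fires at position(s) 9: ebodaitik
surface: ebodaitik

cell NUM=ri, VEL=em, GRD=fe:
underlying: ve-boda-it-g
1. 0 -> i / C _ C #: inserts after position(s) 8: vebodaitig
2. d -> t, g -> k, v -> f / _ #: fires at position(s) 10: vebodaitik
surface: vebodaitik

cell NUM=ol, VEL=mi, GRD=fe:
underlying: e-boda-it-sl
1. 0 -> i / C _ C #: inserts after position(s) 8: ebodaitsil
2. d -> t, g -> k, v -> f / _ #: no change
surface: ebodaitsil

cell NUM=ol, VEL=em, GRD=zo:
underlying: e-boda-u-g
1. 0 -> i / C _ C #: no change
2. d -> t, g -> k, v -> f / _ #: fires at position(s) 7: ebodauk
surface: ebodauk

cell NUM=ri, VEL=mi, GRD=zo:
underlying: ve-boda-u-sl
1. 0 -> i / C _ C #: inserts after position(s) 8: vebodausil
2. d -> t, g -> k, v -> f / _ #: no change
surface: vebodausil


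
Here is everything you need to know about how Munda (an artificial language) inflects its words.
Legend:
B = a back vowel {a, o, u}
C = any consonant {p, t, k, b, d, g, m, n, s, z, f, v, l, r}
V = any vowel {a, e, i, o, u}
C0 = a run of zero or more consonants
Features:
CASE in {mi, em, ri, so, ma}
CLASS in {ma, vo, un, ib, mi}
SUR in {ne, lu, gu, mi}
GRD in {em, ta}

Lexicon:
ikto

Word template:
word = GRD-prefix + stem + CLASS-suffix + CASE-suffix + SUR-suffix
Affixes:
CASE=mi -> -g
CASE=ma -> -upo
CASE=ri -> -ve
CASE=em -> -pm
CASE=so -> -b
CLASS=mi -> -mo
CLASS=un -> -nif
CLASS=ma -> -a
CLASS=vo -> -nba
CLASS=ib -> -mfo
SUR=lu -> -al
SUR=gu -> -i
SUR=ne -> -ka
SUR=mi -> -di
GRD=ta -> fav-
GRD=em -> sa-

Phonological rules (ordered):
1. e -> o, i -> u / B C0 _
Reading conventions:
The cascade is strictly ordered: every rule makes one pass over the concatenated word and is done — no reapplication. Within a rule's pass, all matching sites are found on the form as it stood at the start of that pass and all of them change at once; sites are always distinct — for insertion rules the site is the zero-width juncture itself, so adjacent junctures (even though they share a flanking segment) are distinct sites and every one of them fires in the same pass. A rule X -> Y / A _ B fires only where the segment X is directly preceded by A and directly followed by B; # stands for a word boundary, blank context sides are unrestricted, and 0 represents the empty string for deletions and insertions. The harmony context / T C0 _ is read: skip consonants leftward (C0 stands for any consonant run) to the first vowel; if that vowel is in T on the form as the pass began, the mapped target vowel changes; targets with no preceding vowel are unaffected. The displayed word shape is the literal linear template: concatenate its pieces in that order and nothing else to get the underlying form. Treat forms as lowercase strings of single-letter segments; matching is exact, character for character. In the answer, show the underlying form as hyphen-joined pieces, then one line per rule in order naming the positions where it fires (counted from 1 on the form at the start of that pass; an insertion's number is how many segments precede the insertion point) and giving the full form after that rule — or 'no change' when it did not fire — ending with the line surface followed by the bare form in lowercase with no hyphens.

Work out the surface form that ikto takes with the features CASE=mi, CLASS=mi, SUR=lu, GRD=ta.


underlying: fav-ikto-mo-g-al
1. e -> o, i -> u / B C0 _: fires at position(s) 4: favuktomogal
surface: favuktomogal


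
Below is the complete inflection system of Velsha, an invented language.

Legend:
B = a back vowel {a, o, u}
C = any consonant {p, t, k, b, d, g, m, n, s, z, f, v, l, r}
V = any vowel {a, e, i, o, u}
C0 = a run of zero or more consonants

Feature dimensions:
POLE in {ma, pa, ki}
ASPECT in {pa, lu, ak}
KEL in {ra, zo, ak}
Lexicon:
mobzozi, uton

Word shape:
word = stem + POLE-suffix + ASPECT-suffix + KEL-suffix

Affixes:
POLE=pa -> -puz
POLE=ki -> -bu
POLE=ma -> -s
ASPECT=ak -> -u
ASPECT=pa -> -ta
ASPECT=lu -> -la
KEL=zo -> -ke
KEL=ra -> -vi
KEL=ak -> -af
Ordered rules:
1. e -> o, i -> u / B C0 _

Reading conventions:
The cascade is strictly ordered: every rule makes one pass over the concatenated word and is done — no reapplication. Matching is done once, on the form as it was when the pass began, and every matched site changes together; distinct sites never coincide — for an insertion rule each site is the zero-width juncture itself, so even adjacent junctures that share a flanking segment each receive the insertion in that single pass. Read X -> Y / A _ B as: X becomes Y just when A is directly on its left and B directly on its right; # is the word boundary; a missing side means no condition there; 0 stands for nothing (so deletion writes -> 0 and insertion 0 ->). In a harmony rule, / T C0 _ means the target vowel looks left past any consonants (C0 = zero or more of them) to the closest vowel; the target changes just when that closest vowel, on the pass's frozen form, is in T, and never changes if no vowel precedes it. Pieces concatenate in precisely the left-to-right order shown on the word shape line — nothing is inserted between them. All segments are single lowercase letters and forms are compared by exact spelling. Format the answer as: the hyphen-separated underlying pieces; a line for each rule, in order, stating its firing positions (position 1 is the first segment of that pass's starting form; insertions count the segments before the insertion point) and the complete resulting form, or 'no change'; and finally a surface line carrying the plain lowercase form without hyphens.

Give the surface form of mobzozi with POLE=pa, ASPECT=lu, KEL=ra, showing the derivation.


underlying: mobzozi-puz-la-vi
1. e -> o, i -> u / B C0 _: fires at position(s) 7, 14: mobzozupuzlavu
surface: mobzozupuzlavu


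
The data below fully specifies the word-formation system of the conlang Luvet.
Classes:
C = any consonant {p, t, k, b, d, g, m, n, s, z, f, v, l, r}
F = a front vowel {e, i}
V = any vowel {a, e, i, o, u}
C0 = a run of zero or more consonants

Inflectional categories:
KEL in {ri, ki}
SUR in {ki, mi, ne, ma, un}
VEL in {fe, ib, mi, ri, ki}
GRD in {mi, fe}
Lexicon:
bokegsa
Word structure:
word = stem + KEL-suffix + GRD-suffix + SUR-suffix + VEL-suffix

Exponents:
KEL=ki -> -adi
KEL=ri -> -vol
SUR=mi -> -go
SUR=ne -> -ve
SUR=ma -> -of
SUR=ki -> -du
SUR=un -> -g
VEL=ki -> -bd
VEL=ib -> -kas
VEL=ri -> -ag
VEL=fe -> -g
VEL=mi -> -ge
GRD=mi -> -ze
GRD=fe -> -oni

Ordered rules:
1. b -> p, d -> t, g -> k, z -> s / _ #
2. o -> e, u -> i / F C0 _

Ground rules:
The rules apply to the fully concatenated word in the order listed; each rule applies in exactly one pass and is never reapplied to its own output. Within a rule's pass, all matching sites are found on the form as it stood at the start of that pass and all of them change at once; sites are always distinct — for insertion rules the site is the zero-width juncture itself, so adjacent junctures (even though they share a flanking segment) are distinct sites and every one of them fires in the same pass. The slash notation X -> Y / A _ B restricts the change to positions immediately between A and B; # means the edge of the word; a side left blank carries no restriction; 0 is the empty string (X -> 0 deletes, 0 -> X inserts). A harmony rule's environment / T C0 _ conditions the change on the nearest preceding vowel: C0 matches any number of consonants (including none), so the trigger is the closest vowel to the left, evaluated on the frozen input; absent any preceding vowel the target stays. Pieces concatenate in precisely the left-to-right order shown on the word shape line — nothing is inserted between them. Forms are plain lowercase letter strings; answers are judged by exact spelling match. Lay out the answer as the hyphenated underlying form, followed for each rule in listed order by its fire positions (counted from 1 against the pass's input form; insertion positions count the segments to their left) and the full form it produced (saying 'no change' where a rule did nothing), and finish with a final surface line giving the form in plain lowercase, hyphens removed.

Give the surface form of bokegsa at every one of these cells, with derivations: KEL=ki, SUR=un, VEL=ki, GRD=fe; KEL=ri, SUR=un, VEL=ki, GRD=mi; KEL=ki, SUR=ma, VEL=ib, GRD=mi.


cell KEL=ki, SUR=un, VEL=ki, GRD=fe:
underlying: bokegsa-adi-oni-g-bd
1. b -> p, d -> t, g -> k, z -> s / _ #: fires at position(s) 16: bokegsaadionigbt
2. o -> e, u -> i / F C0 _: fires at position(s) 11: bokegsaadienigbt
surface: bokegsaadienigbt

cell KEL=ri, SUR=un, VEL=ki, GRD=mi:
underlying: bokegsa-vol-ze-g-bd
1. b -> p, d -> t, g -> k, z -> s / _ #: fires at position(s) 15: bokegsavolzegbt
2. o -> e, u -> i / F C0 _: no change
surface: bokegsavolzegbt

cell KEL=ki, SUR=ma, VEL=ib, GRD=mi:
underlying: bokegsa-adi-ze-of-kas
1. b -> p, d -> t, g -> k, z -> s / _ #: no change
2. o -> e, u -> i / F C0 _: fires at position(s) 13: bokegsaadizeefkas
surface: bokegsaadizeefkas


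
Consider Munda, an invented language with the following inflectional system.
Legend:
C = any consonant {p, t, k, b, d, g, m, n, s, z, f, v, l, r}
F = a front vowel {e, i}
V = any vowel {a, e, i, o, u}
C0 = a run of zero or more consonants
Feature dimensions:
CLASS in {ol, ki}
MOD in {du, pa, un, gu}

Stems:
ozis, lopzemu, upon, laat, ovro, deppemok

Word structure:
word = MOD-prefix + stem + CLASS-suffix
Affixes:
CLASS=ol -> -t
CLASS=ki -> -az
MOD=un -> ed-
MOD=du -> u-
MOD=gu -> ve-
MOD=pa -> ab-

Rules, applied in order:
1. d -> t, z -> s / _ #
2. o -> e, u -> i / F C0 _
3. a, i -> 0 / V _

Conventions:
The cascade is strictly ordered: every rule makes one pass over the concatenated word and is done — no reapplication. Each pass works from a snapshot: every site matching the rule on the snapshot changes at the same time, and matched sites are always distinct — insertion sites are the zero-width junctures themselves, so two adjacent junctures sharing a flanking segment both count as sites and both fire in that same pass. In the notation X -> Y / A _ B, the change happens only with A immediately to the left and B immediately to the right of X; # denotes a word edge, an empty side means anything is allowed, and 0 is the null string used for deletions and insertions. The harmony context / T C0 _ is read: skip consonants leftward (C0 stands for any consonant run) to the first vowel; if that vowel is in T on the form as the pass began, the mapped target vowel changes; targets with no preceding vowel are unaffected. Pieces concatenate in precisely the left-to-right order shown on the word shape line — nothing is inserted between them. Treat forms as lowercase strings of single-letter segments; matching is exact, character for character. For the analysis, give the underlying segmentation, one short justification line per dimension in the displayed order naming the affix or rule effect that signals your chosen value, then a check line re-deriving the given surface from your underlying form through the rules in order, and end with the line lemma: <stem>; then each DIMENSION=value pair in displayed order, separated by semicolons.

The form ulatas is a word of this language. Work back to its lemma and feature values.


underlying: u-laat-az
CLASS=ki - signalled by the affix -az
MOD=du - signalled by the affix u-
check: ulaataz -> ulaatas -> ulaatas -> ulatas
lemma: laat; CLASS=ki; MOD=du


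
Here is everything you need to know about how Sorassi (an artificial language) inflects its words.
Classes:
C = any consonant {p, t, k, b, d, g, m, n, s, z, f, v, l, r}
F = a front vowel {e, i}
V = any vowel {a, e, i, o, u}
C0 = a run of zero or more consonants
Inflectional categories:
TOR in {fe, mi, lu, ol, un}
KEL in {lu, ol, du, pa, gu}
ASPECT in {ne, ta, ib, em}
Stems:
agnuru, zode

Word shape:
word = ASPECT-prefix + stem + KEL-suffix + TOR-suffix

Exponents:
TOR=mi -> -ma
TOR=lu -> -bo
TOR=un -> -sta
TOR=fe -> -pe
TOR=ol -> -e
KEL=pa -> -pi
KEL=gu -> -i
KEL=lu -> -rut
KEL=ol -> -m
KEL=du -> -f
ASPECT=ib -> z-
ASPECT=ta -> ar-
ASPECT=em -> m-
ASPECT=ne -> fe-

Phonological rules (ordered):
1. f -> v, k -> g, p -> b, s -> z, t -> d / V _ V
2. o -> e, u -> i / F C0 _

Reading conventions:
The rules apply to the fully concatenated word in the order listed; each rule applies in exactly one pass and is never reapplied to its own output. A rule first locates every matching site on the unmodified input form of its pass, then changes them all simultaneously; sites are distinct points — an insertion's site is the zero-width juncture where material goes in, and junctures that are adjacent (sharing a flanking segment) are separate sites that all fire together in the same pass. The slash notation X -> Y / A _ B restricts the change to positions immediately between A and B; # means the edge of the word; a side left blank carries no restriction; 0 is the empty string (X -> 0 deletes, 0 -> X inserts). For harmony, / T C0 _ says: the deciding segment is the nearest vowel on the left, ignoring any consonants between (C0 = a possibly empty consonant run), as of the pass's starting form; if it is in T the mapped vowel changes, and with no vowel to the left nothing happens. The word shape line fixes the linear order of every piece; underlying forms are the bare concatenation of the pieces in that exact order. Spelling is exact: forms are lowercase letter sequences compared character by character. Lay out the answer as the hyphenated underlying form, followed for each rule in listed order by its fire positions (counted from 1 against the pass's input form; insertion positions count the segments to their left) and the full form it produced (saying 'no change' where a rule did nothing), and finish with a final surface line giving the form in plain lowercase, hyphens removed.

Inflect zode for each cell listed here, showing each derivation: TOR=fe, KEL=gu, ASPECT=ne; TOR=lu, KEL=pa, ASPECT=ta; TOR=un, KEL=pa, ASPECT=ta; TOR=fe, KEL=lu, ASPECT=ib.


cell TOR=fe, KEL=gu, ASPECT=ne:
underlying: fe-zode-i-pe
1. f -> v, k -> g, p -> b, s -> z, t -> d / V _ V: fires at position(s) 8: fezodeibe
2. o -> e, u -> i / F C0 _: fires at position(s) 4: fezedeibe
surface: fezedeibe

cell TOR=lu, KEL=pa, ASPECT=ta:
underlying: ar-zode-pi-bo
1. f -> v, k -> g, p -> b, s -> z, t -> d / V _ V: fires at position(s) 7: arzodebibo
2. o -> e, u -> i / F C0 _: fires at position(s) 10: arzodebibe
surface: arzodebibe

cell TOR=un, KEL=pa, ASPECT=ta:
underlying: ar-zode-pi-sta
1. f -> v, k -> g, p -> b, s -> z, t -> d / V _ V: fires at position(s) 7: arzodebista
2. o -> e, u -> i / F C0 _: no change
surface: arzodebista

cell TOR=fe, KEL=lu, ASPECT=ib:
underlying: z-zode-rut-pe
1. f -> v, k -> g, p -> b, s -> z, t -> d / V _ V: no change
2. o -> e, u -> i / F C0 _: fires at position(s) 7: zzoderitpe
surface: zzoderitpe


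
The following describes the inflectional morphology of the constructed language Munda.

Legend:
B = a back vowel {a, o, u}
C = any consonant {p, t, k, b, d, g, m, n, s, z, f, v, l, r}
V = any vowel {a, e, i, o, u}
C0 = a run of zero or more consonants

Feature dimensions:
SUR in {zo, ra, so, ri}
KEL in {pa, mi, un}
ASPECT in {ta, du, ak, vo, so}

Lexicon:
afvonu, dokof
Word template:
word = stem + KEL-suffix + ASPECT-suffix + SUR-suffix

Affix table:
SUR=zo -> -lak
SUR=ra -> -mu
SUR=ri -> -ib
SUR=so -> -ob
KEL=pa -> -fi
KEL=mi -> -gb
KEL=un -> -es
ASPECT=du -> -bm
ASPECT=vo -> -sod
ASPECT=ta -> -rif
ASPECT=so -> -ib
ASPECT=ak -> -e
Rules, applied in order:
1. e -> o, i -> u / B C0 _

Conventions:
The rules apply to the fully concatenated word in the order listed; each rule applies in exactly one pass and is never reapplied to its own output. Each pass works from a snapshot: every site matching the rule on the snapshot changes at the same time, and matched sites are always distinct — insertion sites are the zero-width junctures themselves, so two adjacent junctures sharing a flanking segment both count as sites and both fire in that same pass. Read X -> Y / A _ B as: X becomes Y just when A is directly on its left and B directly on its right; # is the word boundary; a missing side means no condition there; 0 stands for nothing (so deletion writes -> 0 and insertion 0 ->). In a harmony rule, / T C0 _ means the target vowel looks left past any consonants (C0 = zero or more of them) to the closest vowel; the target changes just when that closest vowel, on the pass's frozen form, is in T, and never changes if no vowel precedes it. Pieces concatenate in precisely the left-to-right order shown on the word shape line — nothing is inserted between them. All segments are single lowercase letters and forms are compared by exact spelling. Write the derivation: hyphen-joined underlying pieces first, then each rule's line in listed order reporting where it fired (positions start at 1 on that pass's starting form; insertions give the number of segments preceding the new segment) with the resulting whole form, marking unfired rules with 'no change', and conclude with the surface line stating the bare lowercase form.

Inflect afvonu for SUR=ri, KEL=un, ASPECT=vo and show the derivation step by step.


underlying: afvonu-es-sod-ib
1. e -> o, i -> u / B C0 _: fires at position(s) 7, 12: afvonuossodub
surface: afvonuossodub


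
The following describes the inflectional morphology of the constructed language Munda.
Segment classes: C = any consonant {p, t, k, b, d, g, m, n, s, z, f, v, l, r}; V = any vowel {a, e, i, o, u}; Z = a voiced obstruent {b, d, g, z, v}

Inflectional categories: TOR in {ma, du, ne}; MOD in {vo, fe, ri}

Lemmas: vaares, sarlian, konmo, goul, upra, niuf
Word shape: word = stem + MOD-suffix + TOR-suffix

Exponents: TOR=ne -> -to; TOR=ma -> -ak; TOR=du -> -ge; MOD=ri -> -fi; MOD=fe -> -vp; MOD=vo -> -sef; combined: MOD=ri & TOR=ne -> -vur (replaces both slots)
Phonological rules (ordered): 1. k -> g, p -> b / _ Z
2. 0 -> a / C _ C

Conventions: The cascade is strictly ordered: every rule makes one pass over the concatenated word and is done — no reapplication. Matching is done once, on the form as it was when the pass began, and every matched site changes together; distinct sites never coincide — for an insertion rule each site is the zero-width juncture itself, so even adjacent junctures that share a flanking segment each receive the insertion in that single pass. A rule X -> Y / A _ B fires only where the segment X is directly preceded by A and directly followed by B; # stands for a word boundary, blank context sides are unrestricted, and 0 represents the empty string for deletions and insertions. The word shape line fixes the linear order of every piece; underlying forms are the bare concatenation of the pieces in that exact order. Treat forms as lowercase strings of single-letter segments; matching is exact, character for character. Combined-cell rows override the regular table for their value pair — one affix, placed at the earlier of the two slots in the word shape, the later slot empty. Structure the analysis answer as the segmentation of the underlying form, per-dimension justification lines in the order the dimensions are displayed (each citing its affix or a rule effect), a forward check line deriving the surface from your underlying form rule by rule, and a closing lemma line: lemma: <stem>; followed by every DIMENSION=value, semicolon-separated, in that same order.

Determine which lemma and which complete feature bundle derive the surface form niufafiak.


underlying: niuf-fi-ak
TOR=ma - signalled by the affix -ak
MOD=ri - signalled by the affix -fi
check: niuffiak -> niuffiak -> niufafiak
lemma: niuf; TOR=ma; MOD=ri


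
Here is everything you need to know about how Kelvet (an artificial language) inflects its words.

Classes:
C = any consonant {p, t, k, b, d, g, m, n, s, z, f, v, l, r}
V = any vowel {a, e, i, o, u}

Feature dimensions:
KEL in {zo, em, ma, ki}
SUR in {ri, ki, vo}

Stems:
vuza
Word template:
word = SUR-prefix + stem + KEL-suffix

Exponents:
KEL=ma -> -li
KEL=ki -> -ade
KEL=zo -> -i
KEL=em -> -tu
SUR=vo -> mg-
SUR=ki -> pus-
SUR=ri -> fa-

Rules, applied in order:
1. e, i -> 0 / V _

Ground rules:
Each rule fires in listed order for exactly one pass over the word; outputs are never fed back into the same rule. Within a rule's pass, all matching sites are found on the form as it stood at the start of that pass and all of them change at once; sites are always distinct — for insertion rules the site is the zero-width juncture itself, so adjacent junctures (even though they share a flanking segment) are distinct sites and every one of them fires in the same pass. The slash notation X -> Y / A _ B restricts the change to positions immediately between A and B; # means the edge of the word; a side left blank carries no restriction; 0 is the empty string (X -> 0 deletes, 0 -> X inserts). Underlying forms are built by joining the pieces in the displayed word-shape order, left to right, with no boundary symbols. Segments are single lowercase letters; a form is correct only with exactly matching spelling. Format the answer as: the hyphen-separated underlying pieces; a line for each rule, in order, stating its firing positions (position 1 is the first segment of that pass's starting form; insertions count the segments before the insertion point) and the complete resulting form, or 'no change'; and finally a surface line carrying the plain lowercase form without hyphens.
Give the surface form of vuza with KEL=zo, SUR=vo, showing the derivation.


underlying: mg-vuza-i
1. e, i -> 0 / V _: fires at position(s) 7: mgvuza
surface: mgvuza


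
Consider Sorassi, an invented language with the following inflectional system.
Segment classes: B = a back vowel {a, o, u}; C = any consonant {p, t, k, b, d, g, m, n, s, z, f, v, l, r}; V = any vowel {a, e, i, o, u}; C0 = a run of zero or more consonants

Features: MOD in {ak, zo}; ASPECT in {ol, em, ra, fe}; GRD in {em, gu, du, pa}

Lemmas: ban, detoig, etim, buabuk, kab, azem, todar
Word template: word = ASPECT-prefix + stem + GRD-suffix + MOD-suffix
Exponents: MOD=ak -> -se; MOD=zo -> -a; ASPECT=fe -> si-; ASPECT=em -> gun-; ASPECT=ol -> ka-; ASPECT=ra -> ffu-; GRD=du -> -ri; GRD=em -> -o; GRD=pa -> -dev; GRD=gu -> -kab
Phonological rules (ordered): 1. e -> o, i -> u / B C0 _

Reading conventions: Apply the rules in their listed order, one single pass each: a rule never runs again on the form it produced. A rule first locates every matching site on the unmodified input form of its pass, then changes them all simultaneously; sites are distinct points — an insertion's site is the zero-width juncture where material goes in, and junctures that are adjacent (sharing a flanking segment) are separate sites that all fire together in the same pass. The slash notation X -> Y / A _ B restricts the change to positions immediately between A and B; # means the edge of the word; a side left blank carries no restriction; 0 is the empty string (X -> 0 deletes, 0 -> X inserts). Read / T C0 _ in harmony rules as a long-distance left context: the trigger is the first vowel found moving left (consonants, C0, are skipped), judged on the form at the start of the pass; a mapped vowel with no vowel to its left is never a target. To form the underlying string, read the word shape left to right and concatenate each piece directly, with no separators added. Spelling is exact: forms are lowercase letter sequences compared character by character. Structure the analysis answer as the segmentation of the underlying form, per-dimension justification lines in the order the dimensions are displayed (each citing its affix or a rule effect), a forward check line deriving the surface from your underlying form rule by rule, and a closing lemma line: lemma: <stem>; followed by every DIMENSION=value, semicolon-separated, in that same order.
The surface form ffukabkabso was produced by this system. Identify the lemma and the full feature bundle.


underlying: ffu-kab-kab-se
MOD=ak - signalled by the affix -se
ASPECT=ra - signalled by the affix ffu-
GRD=gu - signalled by the affix -kab
check: ffukabkabse -> ffukabkabso
lemma: kab; MOD=ak; ASPECT=ra; GRD=gu
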